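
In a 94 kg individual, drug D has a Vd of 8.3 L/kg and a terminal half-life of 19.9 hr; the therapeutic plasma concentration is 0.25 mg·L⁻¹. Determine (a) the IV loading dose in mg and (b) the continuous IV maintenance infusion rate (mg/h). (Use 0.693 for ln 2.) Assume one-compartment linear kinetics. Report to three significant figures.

(a) 195 mg; (b) 6.79 mg/h

Vd(total) = 94 kg × 8.3 L/kg = 780.2 L
LD = Vd × C = 780.2 × 0.25 = 195.1 mg
CL = 0.693 × Vd / t½ = 0.693 × 780.2 / 19.9 = 27.17 L/h
Infusion rate = CL × Css = 27.17 × 0.25 = 6.793 mg/h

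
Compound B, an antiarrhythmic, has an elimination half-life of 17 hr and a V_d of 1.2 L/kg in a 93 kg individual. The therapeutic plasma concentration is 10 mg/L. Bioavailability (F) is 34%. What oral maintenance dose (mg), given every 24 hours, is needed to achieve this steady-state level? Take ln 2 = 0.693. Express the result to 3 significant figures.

Vd = 1.2 L/kg × 93 kg = 111.6 L
CL = ln 2 · Vd / t½ = 0.693 × 111.6 / 17 = 4.549 L/h
D = CL × Css × τ / F = 4.549 × 10 × 24 / 0.34 = 3211 mg

3210 mg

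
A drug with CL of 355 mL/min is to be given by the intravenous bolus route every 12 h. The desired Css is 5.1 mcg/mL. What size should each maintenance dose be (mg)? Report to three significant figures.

1300 mg

CL = 355 mL/min = 355 × 0.06 = 21.30 L/h
At steady state, dose per interval replaces the amount cleared in that interval: D/τ = CL·Css.
D = CL × Css × τ = 21.30 × 5.1 × 12 = 1304 mg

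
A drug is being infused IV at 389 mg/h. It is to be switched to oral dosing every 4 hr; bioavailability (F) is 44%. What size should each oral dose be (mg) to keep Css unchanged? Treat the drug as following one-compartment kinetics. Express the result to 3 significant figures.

3540 mg

To maintain the same Css, the systemic dosing rate must be unchanged: F·D/τ = infusion rate.
D = rate × τ / F = 389 × 4 / 0.44 = 3536 mg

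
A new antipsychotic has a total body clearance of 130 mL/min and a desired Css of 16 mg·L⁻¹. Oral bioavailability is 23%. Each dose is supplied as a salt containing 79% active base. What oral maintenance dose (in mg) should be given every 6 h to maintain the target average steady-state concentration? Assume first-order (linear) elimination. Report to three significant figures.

Convert clearance: 130 mL/min × 60 min/h ÷ 1000 mL/L = 7.800 L/h
At steady state, dose per interval replaces the amount cleared in that interval: F·S·D/τ = CL·Css.
D = CL × Css × τ / F / S = 7.800 × 16 × 6 / 0.23 / 0.79 = 4121 mg

4120 mg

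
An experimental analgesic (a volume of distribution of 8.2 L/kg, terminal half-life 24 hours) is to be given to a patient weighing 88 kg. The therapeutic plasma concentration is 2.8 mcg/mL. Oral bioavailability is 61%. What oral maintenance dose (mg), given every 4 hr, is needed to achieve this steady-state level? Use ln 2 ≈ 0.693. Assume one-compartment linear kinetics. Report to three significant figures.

Vd(total) = 88 kg × 8.2 L/kg = 721.6 L
k = 0.693/24 = 0.02888 h⁻¹, so CL = k·Vd = 0.02888 × 721.6 = 20.84 L/h
D = CL × Css × τ / F = 20.84 × 2.8 × 4 / 0.61 = 382.6 mg

383 mg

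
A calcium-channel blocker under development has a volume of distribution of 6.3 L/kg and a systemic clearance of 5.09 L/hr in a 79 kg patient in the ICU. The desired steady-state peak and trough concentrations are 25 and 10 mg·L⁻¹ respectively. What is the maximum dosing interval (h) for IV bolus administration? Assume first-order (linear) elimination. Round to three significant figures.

Total Vd = 6.3 × 79 = 497.7 L
k = CL / Vd = 5.090 / 497.7 = 0.01023 h⁻¹
Between IV bolus doses, concentration decays as C = C₀·e^(−kτ), so C_peak/C_trough = e^(kτ).
τ_max = ln(C_peak/C_trough) / k = ln(25/10) / 0.01023 = 0.9163 / 0.01023 = 89.57 h

89.6 h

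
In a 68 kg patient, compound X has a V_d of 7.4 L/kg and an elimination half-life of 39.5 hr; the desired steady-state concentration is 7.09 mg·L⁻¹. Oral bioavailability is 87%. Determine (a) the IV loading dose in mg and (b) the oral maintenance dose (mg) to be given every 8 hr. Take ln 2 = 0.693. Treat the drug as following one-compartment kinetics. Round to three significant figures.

(a) 3570 mg; (b) 576 mg

Vd = 7.4 L/kg × 68 kg = 503.2 L
LD = Vd × C = 503.2 × 7.09 = 3568 mg
CL = 0.693 × Vd / t½ = 0.693 × 503.2 / 39.5 = 8.828 L/h
D = CL × Css × τ / F = 8.828 × 7.09 × 8 / 0.87 = 575.5 mg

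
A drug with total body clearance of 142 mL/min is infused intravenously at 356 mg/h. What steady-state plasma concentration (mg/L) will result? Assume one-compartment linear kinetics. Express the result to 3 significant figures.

Convert clearance: 142 mL/min × 60 min/h ÷ 1000 mL/L = 8.520 L/h
Css = rate / CL = 356 / 8.520 = 41.78 mg/L

41.8 mg/L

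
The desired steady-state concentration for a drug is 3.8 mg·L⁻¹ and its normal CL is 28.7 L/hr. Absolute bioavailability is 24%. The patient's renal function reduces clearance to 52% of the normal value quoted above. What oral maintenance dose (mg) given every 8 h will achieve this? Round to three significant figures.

1890 mg

Patient clearance = 0.52 × 28.70 = 14.92 L/h
D = CL × Css × τ / F = 14.92 × 3.8 × 8 / 0.24 = 1890 mg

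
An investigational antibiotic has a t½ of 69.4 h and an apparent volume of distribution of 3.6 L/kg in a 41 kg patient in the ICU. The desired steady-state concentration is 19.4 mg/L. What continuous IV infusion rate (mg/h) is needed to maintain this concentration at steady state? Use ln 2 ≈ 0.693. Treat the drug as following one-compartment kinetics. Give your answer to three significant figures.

Vd = 3.6 L/kg × 41 kg = 147.6 L
CL = ln 2 · Vd / t½ = 0.693 × 147.6 / 69.4 = 1.474 L/h
Infusion rate = CL × Css = 1.474 × 19.4 = 28.60 mg/h

28.6 mg/h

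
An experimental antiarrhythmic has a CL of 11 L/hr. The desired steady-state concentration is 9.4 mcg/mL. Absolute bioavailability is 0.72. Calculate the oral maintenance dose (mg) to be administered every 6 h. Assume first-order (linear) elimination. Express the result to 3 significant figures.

862 mg

D = CL × Css × τ / F = 11.00 × 9.4 × 6 / 0.72 = 861.7 mg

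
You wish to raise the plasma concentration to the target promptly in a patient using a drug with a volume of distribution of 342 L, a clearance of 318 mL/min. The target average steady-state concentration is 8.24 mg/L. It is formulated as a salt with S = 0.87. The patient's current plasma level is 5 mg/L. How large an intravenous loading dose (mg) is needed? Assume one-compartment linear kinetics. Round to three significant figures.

Concentration deficit ΔC = 8.24 − 5 = 3.240 mg/L
LD = Vd × ΔC / S = 342.0 × 3.240 / 0.87 = 1274 mg

1270 mg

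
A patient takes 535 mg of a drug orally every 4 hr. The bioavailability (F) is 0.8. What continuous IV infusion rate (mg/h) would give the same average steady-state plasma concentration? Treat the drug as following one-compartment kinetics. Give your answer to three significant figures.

Equivalent systemic input: infusion rate = F·D/τ.
Rate = 0.8 × 535 / 4 = 107.0 mg/h

107 mg/h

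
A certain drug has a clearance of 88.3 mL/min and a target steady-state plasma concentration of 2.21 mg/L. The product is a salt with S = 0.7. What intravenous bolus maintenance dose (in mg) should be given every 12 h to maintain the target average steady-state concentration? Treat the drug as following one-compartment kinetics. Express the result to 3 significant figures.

201 mg

CL = 88.3 mL/min × 60/1000 = 5.298 L/h
D = CL × Css × τ / S = 5.298 × 2.21 × 12 / 0.7 = 200.7 mg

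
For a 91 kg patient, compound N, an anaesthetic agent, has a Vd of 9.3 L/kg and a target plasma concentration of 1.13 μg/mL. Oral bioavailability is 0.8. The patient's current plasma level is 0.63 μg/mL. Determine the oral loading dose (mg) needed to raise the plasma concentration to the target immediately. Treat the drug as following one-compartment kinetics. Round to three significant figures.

529 mg

Vd(total) = 91 kg × 9.3 L/kg = 846.3 L
Concentration deficit ΔC = 1.13 − 0.63 = 0.5000 mg/L
LD = Vd × ΔC / F = 846.3 × 0.5000 / 0.8 = 528.9 mg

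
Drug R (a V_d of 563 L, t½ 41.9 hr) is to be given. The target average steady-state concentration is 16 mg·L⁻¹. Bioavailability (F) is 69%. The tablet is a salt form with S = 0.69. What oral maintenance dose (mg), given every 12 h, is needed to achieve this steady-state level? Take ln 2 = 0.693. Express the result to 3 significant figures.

CL = ln 2 · Vd / t½ = 0.693 × 563.0 / 41.9 = 9.312 L/h
D = CL × Css × τ / F / S = 9.312 × 16 × 12 / 0.69 / 0.69 = 3755 mg

3760 mg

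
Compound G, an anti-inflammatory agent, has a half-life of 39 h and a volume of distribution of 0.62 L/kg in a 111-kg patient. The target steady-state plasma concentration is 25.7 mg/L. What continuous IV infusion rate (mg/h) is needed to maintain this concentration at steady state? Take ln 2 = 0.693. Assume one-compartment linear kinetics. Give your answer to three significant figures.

Vd(total) = 111 kg × 0.62 L/kg = 68.82 L
CL = 0.693 × Vd / t½ = 0.693 × 68.82 / 39 = 1.223 L/h
Infusion rate = CL × Css = 1.223 × 25.7 = 31.43 mg/h

31.4 mg/h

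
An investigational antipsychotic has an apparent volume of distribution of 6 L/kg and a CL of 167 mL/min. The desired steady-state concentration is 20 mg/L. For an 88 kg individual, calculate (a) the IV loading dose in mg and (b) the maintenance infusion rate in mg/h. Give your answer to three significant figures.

(a) 10600 mg; (b) 200 mg/h

Vd = 6 L/kg × 88 kg = 528.0 L
Loading: fill Vd to C_target → 528.0 L × 20 mg/L = 10560 mg
CL = 167 mL/min × 60/1000 = 10.02 L/h
Maintenance: replace elimination → rate = CL × Css = 10.02 × 20 = 200.4 mg/h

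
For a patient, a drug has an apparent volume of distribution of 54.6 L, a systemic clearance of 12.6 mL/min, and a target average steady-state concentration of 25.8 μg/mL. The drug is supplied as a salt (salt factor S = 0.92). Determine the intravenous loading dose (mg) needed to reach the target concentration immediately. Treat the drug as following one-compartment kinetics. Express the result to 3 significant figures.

LD = Vd × C / S = 54.60 × 25.80 / 0.92 = 1531 mg

1530 mg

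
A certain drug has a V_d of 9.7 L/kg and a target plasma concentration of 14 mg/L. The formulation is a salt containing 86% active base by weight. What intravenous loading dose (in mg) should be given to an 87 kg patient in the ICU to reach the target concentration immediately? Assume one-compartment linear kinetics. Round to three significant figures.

13700 mg

Vd = 9.7 L/kg × 87 kg = 843.9 L
LD = Vd × C / S = 843.9 × 14.00 / 0.86 = 13740 mg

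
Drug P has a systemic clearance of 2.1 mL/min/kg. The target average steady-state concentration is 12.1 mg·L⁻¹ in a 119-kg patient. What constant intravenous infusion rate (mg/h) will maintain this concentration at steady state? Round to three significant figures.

181 mg/h

CL = 2.1 mL/min/kg × 119 kg = 249.9 mL/min = 249.9 × 60/1000 = 14.99 L/h
At steady state, infusion rate equals elimination rate: rate in = CL × Css.
R₀ = 14.99 × 12.1 = 181.4 mg/h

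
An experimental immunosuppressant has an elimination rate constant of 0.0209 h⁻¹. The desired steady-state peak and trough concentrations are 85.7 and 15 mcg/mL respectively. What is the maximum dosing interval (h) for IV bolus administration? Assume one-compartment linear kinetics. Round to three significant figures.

83.4 h

Between IV bolus doses, concentration decays as C = C₀·e^(−kτ), so C_peak/C_trough = e^(kτ).
τ_max = ln(C_peak/C_trough) / k = ln(85.7/15) / 0.02090 = 1.743 / 0.02090 = 83.40 h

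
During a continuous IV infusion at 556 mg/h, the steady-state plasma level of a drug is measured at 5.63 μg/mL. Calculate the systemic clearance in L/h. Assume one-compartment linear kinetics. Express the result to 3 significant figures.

At steady state, infusion rate = CL × Css, so CL = rate / Css.
CL = 556 / 5.63 = 98.76 L/h

98.8 L/h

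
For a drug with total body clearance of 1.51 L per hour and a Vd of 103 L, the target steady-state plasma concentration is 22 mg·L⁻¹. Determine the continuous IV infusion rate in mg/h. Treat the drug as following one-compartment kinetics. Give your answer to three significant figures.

33.2 mg/h

Vd does not affect the maintenance rate; only clearance governs steady-state input.
R₀ = 1.510 × 22 = 33.22 mg/h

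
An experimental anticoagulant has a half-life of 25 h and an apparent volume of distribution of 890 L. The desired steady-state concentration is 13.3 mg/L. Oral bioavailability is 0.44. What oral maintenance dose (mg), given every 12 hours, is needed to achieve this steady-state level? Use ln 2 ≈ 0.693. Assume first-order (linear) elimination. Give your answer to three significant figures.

8950 mg

k = 0.693/25 = 0.02772 h⁻¹, so CL = k·Vd = 0.02772 × 890.0 = 24.67 L/h
D = CL × Css × τ / F = 24.67 × 13.3 × 12 / 0.44 = 8948 mg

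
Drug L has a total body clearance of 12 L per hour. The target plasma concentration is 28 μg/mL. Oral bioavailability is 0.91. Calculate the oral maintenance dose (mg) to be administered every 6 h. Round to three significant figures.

2220 mg

D = CL × Css × τ / F = 12.00 × 28 × 6 / 0.91 = 2215 mg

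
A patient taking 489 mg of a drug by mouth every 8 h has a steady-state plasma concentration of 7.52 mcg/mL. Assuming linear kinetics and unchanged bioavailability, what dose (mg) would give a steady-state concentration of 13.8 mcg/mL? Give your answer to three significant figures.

897 mg

For first-order elimination, Css ∝ F·D/(CL·τ); F and CL are unchanged, so Css ∝ D/τ.
D₂ = D₁ × (Css,target / Css,current) = 489 × 13.8/7.52 = 897.4 mg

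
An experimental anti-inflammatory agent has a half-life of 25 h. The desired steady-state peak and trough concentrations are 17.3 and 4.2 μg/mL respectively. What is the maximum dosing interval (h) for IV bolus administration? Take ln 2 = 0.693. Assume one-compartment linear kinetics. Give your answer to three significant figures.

51.1 h

k = 0.693 / t½ = 0.693 / 25 = 0.02772 h⁻¹
Between IV bolus doses, concentration decays as C = C₀·e^(−kτ), so C_peak/C_trough = e^(kτ).
τ_max = ln(C_peak/C_trough) / k = ln(17.3/4.2) / 0.02772 = 1.416 / 0.02772 = 51.08 h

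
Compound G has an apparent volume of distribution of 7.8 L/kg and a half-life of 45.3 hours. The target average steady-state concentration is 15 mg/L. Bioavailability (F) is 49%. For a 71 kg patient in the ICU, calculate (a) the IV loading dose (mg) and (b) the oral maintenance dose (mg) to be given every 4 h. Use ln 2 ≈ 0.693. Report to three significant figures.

(a) 8310 mg; (b) 1040 mg

Total Vd = 7.8 × 71 = 553.8 L
LD = Vd × C = 553.8 × 15 = 8307 mg
CL = 0.693 × Vd / t½ = 0.693 × 553.8 / 45.3 = 8.472 L/h
D = CL × Css × τ / F = 8.472 × 15 × 4 / 0.49 = 1037 mg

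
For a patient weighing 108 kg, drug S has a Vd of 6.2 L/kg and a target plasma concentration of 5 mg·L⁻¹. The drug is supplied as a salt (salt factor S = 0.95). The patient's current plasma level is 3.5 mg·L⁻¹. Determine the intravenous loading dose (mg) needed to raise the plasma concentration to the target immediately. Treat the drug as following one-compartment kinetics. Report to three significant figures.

Total Vd = 6.2 × 108 = 669.6 L
The loading dose fills Vd to the target concentration.
Concentration deficit ΔC = 5 − 3.5 = 1.500 mg/L
LD = Vd × ΔC / S = 669.6 × 1.500 / 0.95 = 1057 mg

1060 mg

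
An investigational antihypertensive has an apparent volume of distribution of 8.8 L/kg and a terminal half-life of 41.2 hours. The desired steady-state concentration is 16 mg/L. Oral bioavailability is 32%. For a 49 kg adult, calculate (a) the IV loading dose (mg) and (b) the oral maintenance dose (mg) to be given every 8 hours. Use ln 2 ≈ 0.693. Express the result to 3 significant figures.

Vd(total) = 49 kg × 8.8 L/kg = 431.2 L
LD = Vd × C = 431.2 × 16 = 6899 mg
CL = 0.693 × Vd / t½ = 0.693 × 431.2 / 41.2 = 7.253 L/h
D = CL × Css × τ / F = 7.253 × 16 × 8 / 0.32 = 2901 mg

(a) 6900 mg; (b) 2900 mg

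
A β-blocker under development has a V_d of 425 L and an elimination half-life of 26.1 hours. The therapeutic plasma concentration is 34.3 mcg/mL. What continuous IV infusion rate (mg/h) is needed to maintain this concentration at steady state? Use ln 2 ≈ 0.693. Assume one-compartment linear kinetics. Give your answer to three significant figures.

387 mg/h

CL = 0.693 × Vd / t½ = 0.693 × 425.0 / 26.1 = 11.28 L/h
Infusion rate = CL × Css = 11.28 × 34.3 = 386.9 mg/h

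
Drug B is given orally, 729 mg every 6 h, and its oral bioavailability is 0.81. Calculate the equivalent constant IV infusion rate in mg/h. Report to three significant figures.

Equivalent systemic input: infusion rate = F·D/τ.
Rate = 0.81 × 729 / 6 = 98.42 mg/h

98.4 mg/h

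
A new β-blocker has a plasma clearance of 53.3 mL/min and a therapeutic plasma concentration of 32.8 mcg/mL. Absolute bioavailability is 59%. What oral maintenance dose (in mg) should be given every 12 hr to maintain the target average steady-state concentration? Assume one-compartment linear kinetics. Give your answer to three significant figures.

2130 mg

Convert clearance: 53.3 mL/min × 60 min/h ÷ 1000 mL/L = 3.198 L/h
D = CL × Css × τ / F = 3.198 × 32.8 × 12 / 0.59 = 2133 mg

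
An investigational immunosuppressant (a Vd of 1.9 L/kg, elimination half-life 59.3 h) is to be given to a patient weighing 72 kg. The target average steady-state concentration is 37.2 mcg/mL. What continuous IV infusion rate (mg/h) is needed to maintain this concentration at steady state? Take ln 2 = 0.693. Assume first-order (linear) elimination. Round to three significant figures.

Vd = 1.9 L/kg × 72 kg = 136.8 L
CL = ln 2 · Vd / t½ = 0.693 × 136.8 / 59.3 = 1.599 L/h
Infusion rate = CL × Css = 1.599 × 37.2 = 59.48 mg/h

59.5 mg/h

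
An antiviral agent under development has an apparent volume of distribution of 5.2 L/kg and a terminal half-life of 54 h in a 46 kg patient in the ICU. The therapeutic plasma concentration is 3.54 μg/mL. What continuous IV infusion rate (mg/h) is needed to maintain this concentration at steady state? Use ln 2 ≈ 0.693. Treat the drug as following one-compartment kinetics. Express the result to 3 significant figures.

10.9 mg/h

Vd(total) = 46 kg × 5.2 L/kg = 239.2 L
CL = ln 2 · Vd / t½ = 0.693 × 239.2 / 54 = 3.070 L/h
Infusion rate = CL × Css = 3.070 × 3.54 = 10.87 mg/h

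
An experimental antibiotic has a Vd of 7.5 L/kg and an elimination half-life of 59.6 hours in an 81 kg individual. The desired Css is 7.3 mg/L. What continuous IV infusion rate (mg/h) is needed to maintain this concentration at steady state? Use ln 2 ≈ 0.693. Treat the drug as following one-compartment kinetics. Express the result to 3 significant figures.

Vd(total) = 81 kg × 7.5 L/kg = 607.5 L
CL = ln 2 · Vd / t½ = 0.693 × 607.5 / 59.6 = 7.064 L/h
Infusion rate = CL × Css = 7.064 × 7.3 = 51.57 mg/h

51.6 mg/h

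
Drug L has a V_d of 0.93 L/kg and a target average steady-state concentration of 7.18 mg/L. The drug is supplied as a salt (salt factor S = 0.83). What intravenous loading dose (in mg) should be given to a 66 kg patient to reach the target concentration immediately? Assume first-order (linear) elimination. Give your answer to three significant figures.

531 mg

Vd(total) = 66 kg × 0.93 L/kg = 61.38 L
LD = Vd × C / S = 61.38 × 7.180 / 0.83 = 531.0 mg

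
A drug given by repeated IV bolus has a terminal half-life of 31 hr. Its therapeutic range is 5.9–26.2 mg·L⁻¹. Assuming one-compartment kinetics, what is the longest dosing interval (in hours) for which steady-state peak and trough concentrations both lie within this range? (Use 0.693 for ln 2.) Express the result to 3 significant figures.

k = 0.693 / t½ = 0.693 / 31 = 0.02235 h⁻¹
Between IV bolus doses, concentration decays as C = C₀·e^(−kτ), so C_peak/C_trough = e^(kτ).
τ_max = ln(C_peak/C_trough) / k = ln(26.2/5.9) / 0.02235 = 1.491 / 0.02235 = 66.71 h

66.7 h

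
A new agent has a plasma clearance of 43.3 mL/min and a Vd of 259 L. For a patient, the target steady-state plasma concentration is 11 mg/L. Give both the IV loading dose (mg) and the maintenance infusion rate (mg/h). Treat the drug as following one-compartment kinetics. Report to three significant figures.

LD = Vd · C_target = 259.0 × 11 = 2849 mg
Convert clearance: 43.3 mL/min × 60 min/h ÷ 1000 mL/L = 2.598 L/h
Maintenance infusion rate = CL × Css = 2.598 × 11 = 28.58 mg/h

(a) 2850 mg; (b) 28.6 mg/h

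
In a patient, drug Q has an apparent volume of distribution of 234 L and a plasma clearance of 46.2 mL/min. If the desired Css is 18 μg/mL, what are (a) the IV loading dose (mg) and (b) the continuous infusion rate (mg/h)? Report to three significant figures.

Loading dose = Vd × C = 234.0 × 18 = 4212 mg
CL = 46.2 mL/min × 60/1000 = 2.772 L/h
Infusion rate = 2.772 L/h × 18 mg/L = 49.90 mg/h

(a) 4210 mg; (b) 49.9 mg/h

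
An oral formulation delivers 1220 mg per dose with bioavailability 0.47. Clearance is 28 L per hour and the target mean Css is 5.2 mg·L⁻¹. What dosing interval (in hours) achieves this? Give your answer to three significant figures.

3.94 h

F·D/τ = CL·Css → τ = F·D / (CL·Css).
τ = 0.47 × 1220 / (28 × 5.2) = 3.938 h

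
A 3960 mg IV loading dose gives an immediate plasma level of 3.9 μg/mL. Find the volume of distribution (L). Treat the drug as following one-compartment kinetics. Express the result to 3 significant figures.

Immediately after an IV bolus, C₀ = Dose / Vd, so Vd = Dose / C₀.
Vd = 3960 / 3.9 = 1015 L

1020 L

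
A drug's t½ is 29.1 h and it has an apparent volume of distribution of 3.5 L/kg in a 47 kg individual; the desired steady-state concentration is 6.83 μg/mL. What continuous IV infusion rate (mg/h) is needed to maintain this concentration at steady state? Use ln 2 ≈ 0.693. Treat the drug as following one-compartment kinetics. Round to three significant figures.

26.8 mg/h

Total Vd = 3.5 × 47 = 164.5 L
CL = 0.693 × Vd / t½ = 0.693 × 164.5 / 29.1 = 3.917 L/h
Infusion rate = CL × Css = 3.917 × 6.83 = 26.75 mg/h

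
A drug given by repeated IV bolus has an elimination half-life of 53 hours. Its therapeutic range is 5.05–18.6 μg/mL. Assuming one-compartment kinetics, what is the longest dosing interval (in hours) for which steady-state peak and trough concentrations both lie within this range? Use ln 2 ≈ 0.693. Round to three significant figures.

k = 0.693 / t½ = 0.693 / 53 = 0.01308 h⁻¹
Between IV bolus doses, concentration decays as C = C₀·e^(−kτ), so C_peak/C_trough = e^(kτ).
τ_max = ln(C_peak/C_trough) / k = ln(18.6/5.05) / 0.01308 = 1.304 / 0.01308 = 99.69 h

99.7 h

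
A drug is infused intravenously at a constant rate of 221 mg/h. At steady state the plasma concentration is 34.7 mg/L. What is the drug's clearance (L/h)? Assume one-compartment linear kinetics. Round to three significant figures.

At steady state, infusion rate = CL × Css, so CL = rate / Css.
CL = 221 / 34.7 = 6.369 L/h

6.37 L/h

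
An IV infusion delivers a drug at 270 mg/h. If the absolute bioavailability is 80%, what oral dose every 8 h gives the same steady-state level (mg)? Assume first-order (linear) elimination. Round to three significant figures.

To maintain the same Css, the systemic dosing rate must be unchanged: F·D/τ = infusion rate.
D = rate × τ / F = 270 × 8 / 0.8 = 2700 mg

2700 mg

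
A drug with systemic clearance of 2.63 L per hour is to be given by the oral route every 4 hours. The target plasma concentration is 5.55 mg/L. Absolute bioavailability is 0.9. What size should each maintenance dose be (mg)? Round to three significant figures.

64.9 mg

At steady state, dose per interval replaces the amount cleared in that interval: F·D/τ = CL·Css.
D = CL × Css × τ / F = 2.630 × 5.55 × 4 / 0.9 = 64.87 mg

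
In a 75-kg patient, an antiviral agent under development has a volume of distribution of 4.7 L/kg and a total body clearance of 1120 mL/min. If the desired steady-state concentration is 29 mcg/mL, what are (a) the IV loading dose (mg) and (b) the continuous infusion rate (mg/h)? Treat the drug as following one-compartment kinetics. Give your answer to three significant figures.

Vd = 4.7 L/kg × 75 kg = 352.5 L
LD = Vd · C_target = 352.5 × 29 = 10220 mg
CL = 1120 mL/min × 60/1000 = 67.20 L/h
Maintenance infusion rate = CL × Css = 67.20 × 29 = 1949 mg/h

(a) 10200 mg; (b) 1950 mg/h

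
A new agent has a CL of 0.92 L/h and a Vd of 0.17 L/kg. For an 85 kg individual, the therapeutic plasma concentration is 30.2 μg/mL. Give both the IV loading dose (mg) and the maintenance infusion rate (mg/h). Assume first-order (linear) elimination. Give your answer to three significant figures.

(a) 436 mg; (b) 27.8 mg/h

Vd = 0.17 L/kg × 85 kg = 14.45 L
LD = Vd · C_target = 14.45 × 30.2 = 436.4 mg
Maintenance: replace elimination → rate = CL × Css = 0.9200 × 30.2 = 27.78 mg/h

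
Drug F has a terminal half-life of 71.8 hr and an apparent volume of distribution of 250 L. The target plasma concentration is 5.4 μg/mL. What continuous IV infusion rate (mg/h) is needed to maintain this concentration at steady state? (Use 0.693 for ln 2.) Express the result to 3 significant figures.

k = 0.693/71.8 = 0.009652 h⁻¹, so CL = k·Vd = 0.009652 × 250.0 = 2.413 L/h
Infusion rate = CL × Css = 2.413 × 5.4 = 13.03 mg/h

13.0 mg/h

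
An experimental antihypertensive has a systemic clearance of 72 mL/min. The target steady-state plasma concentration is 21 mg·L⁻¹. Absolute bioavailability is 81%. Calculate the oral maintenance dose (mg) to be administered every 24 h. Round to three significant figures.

CL = 72 mL/min × 60/1000 = 4.320 L/h
At steady state, dose per interval replaces the amount cleared in that interval: F·D/τ = CL·Css.
D = CL × Css × τ / F = 4.320 × 21 × 24 / 0.81 = 2688 mg

2690 mg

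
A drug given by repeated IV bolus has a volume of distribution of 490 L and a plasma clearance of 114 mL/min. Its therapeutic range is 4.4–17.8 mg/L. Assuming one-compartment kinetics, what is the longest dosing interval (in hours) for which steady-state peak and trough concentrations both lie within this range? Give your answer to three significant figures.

CL = 114 mL/min = 114 × 0.06 = 6.840 L/h
k = CL / Vd = 6.840 / 490.0 = 0.01396 h⁻¹
Between IV bolus doses, concentration decays as C = C₀·e^(−kτ), so C_peak/C_trough = e^(kτ).
τ_max = ln(C_peak/C_trough) / k = ln(17.8/4.4) / 0.01396 = 1.398 / 0.01396 = 100.1 h

100 h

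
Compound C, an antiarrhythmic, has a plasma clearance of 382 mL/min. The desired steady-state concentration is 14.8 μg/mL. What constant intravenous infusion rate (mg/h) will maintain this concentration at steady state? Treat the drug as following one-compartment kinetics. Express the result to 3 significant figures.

CL = 382 mL/min = 382 × 0.06 = 22.92 L/h
R₀ = 22.92 × 14.8 = 339.2 mg/h

339 mg/h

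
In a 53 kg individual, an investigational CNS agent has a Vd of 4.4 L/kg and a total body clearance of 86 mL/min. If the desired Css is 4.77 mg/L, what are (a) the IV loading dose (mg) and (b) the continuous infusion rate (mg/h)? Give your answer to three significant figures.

Total Vd = 4.4 × 53 = 233.2 L
Loading dose = Vd × C = 233.2 × 4.77 = 1112 mg
CL = 86 mL/min = 86 × 0.06 = 5.160 L/h
Maintenance infusion rate = CL × Css = 5.160 × 4.77 = 24.61 mg/h

(a) 1110 mg; (b) 24.6 mg/h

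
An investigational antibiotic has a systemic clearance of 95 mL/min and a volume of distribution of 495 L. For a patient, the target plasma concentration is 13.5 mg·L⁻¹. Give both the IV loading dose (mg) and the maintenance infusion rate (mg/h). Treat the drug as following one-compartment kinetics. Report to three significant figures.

Loading: fill Vd to C_target → 495.0 L × 13.5 mg/L = 6683 mg
Convert clearance: 95 mL/min × 60 min/h ÷ 1000 mL/L = 5.700 L/h
Infusion rate = 5.700 L/h × 13.5 mg/L = 76.95 mg/h

(a) 6680 mg; (b) 77.0 mg/h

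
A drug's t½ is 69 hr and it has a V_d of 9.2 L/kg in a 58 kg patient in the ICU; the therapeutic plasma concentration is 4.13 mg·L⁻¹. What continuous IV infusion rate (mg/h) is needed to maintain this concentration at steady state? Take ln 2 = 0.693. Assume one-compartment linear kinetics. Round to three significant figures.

22.1 mg/h

Vd = 9.2 L/kg × 58 kg = 533.6 L
CL = 0.693 × Vd / t½ = 0.693 × 533.6 / 69 = 5.359 L/h
Infusion rate = CL × Css = 5.359 × 4.13 = 22.13 mg/h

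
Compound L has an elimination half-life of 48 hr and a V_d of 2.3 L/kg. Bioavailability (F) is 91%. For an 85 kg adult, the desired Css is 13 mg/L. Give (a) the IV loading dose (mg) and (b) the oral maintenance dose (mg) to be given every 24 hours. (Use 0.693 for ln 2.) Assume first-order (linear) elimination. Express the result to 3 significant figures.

(a) 2540 mg; (b) 968 mg

Vd = 2.3 L/kg × 85 kg = 195.5 L
LD = Vd × C = 195.5 × 13 = 2542 mg
CL = 0.693 × Vd / t½ = 0.693 × 195.5 / 48 = 2.823 L/h
D = CL × Css × τ / F = 2.823 × 13 × 24 / 0.91 = 967.9 mg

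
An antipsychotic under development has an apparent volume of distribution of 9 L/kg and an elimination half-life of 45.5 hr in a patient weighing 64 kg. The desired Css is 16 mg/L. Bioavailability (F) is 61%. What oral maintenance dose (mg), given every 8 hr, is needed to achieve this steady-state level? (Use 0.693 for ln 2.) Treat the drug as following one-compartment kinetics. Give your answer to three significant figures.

Vd(total) = 64 kg × 9 L/kg = 576.0 L
CL = ln 2 · Vd / t½ = 0.693 × 576.0 / 45.5 = 8.773 L/h
D = CL × Css × τ / F = 8.773 × 16 × 8 / 0.61 = 1841 mg

1840 mg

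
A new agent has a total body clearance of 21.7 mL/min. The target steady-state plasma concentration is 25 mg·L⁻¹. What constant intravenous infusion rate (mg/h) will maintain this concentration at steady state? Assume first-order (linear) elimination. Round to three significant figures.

Convert clearance: 21.7 mL/min × 60 min/h ÷ 1000 mL/L = 1.302 L/h
At steady state, infusion rate equals elimination rate: rate in = CL × Css.
Infusion rate = CL · Css = 1.302 L/h × 25 mg/L = 32.55 mg/h

32.6 mg/h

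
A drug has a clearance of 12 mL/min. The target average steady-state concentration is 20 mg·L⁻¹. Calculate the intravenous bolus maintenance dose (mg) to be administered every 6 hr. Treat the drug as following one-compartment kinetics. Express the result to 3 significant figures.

Convert clearance: 12 mL/min × 60 min/h ÷ 1000 mL/L = 0.7200 L/h
D = CL × Css × τ = 0.7200 × 20 × 6 = 86.40 mg

86.4 mg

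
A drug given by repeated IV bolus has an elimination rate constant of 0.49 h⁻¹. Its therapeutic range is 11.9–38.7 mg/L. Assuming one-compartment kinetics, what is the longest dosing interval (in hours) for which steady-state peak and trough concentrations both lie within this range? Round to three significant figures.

2.41 h

Between IV bolus doses, concentration decays as C = C₀·e^(−kτ), so C_peak/C_trough = e^(kτ).
τ_max = ln(C_peak/C_trough) / k = ln(38.7/11.9) / 0.4900 = 1.179 / 0.4900 = 2.406 h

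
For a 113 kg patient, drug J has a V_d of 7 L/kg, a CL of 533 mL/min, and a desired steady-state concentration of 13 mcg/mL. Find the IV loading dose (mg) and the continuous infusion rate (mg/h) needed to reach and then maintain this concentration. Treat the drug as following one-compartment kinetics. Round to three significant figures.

(a) 10300 mg; (b) 416 mg/h

Vd = 7 L/kg × 113 kg = 791.0 L
Loading: fill Vd to C_target → 791.0 L × 13 mg/L = 10280 mg
CL = 533 mL/min = 533 × 0.06 = 31.98 L/h
Maintenance infusion rate = CL × Css = 31.98 × 13 = 415.7 mg/h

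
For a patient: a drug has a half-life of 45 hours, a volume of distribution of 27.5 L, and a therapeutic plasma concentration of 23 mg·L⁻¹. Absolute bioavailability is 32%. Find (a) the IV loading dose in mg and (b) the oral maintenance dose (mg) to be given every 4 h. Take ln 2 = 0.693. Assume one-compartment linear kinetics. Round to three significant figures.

(a) 633 mg; (b) 122 mg

LD = Vd × C = 27.50 × 23 = 632.5 mg
CL = 0.693 × Vd / t½ = 0.693 × 27.50 / 45 = 0.4235 L/h
D = CL × Css × τ / F = 0.4235 × 23 × 4 / 0.32 = 121.8 mg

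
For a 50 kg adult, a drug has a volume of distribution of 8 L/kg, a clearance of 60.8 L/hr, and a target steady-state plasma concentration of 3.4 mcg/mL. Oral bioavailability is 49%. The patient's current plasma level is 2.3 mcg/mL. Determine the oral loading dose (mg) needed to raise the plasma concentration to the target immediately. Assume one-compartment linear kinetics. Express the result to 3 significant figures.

Vd(total) = 50 kg × 8 L/kg = 400.0 L
Concentration deficit ΔC = 3.4 − 2.3 = 1.100 mg/L
LD = Vd × ΔC / F = 400.0 × 1.100 / 0.49 = 898.0 mg

898 mg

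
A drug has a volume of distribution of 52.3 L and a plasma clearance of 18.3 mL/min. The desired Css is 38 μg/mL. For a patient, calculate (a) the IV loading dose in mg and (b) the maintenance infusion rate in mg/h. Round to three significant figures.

(a) 1990 mg; (b) 41.7 mg/h

Loading: fill Vd to C_target → 52.30 L × 38 mg/L = 1987 mg
Convert clearance: 18.3 mL/min × 60 min/h ÷ 1000 mL/L = 1.098 L/h
Infusion rate = 1.098 L/h × 38 mg/L = 41.72 mg/h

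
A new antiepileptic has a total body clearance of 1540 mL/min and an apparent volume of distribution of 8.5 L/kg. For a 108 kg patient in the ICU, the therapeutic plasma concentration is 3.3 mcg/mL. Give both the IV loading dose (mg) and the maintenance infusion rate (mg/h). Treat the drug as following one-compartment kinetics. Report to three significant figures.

(a) 3030 mg; (b) 305 mg/h

Vd(total) = 108 kg × 8.5 L/kg = 918.0 L
Loading: fill Vd to C_target → 918.0 L × 3.3 mg/L = 3029 mg
Convert clearance: 1540 mL/min × 60 min/h ÷ 1000 mL/L = 92.40 L/h
Maintenance infusion rate = CL × Css = 92.40 × 3.3 = 304.9 mg/h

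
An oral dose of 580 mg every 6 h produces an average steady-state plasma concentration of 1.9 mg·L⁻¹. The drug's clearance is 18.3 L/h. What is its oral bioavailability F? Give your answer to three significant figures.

0.360

F·D/τ = CL·Css at steady state → F = CL·Css·τ / D.
F = 18.3 × 1.9 × 6 / 580 = 0.360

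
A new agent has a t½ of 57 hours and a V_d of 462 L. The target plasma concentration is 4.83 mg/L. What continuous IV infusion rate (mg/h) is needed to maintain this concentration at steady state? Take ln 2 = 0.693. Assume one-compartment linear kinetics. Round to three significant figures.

CL = ln 2 · Vd / t½ = 0.693 × 462.0 / 57 = 5.617 L/h
Infusion rate = CL × Css = 5.617 × 4.83 = 27.13 mg/h

27.1 mg/h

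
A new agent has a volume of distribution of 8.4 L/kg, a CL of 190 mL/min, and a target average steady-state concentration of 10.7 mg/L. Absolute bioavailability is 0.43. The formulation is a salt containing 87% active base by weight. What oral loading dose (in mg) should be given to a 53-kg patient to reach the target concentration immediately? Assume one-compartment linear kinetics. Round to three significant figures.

12700 mg

Vd(total) = 53 kg × 8.4 L/kg = 445.2 L
LD is governed by Vd — clearance does not enter the loading-dose calculation.
LD = Vd × C / F / S = 445.2 × 10.70 / 0.43 / 0.87 = 12730 mg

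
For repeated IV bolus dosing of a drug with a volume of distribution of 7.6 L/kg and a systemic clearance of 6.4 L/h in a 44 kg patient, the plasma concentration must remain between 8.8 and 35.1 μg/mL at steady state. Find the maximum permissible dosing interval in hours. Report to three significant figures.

72.3 h

Vd(total) = 44 kg × 7.6 L/kg = 334.4 L
k = CL / Vd = 6.400 / 334.4 = 0.01914 h⁻¹
Between IV bolus doses, concentration decays as C = C₀·e^(−kτ), so C_peak/C_trough = e^(kτ).
τ_max = ln(C_peak/C_trough) / k = ln(35.1/8.8) / 0.01914 = 1.383 / 0.01914 = 72.26 h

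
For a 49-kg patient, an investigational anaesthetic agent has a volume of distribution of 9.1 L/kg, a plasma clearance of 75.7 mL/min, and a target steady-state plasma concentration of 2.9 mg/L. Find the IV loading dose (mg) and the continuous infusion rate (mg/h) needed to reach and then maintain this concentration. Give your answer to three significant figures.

Vd(total) = 49 kg × 9.1 L/kg = 445.9 L
Loading dose = Vd × C = 445.9 × 2.9 = 1293 mg
CL = 75.7 mL/min = 75.7 × 0.06 = 4.542 L/h
Infusion rate = 4.542 L/h × 2.9 mg/L = 13.17 mg/h

(a) 1290 mg; (b) 13.2 mg/h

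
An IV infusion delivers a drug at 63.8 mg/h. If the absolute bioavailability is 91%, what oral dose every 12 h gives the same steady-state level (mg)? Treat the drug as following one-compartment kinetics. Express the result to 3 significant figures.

841 mg

To maintain the same Css, the systemic dosing rate must be unchanged: F·D/τ = infusion rate.
D = rate × τ / F = 63.8 × 12 / 0.91 = 841.3 mg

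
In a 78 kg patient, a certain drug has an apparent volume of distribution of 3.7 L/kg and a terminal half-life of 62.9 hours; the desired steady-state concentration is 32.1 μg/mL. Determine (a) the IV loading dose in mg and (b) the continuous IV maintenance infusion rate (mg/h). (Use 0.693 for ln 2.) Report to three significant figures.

Vd = 3.7 L/kg × 78 kg = 288.6 L
LD = Vd × C = 288.6 × 32.1 = 9264 mg
CL = 0.693 × Vd / t½ = 0.693 × 288.6 / 62.9 = 3.180 L/h
Infusion rate = CL × Css = 3.180 × 32.1 = 102.1 mg/h

(a) 9260 mg; (b) 102 mg/h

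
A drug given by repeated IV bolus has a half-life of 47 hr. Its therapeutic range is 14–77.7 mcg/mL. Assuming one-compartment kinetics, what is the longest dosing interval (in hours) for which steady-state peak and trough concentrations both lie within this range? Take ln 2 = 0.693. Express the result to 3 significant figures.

k = 0.693 / t½ = 0.693 / 47 = 0.01474 h⁻¹
Between IV bolus doses, concentration decays as C = C₀·e^(−kτ), so C_peak/C_trough = e^(kτ).
τ_max = ln(C_peak/C_trough) / k = ln(77.7/14) / 0.01474 = 1.714 / 0.01474 = 116.3 h

116 h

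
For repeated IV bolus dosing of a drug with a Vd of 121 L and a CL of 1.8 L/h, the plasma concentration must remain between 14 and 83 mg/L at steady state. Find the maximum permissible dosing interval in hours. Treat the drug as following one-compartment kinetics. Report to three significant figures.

k = CL / Vd = 1.800 / 121.0 = 0.01488 h⁻¹
Between IV bolus doses, concentration decays as C = C₀·e^(−kτ), so C_peak/C_trough = e^(kτ).
τ_max = ln(C_peak/C_trough) / k = ln(83/14) / 0.01488 = 1.780 / 0.01488 = 119.6 h

120 h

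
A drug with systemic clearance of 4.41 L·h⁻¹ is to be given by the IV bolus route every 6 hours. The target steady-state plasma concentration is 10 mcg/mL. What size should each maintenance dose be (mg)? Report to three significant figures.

D = CL × Css × τ = 4.410 × 10 × 6 = 264.6 mg

265 mg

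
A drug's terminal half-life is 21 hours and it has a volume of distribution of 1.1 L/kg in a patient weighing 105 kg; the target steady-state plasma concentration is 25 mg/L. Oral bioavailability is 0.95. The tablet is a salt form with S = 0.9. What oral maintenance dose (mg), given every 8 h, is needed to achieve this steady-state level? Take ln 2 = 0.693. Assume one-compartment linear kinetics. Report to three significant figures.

Vd(total) = 105 kg × 1.1 L/kg = 115.5 L
CL = 0.693 × Vd / t½ = 0.693 × 115.5 / 21 = 3.812 L/h
D = CL × Css × τ / F / S = 3.812 × 25 × 8 / 0.95 / 0.9 = 891.7 mg

892 mg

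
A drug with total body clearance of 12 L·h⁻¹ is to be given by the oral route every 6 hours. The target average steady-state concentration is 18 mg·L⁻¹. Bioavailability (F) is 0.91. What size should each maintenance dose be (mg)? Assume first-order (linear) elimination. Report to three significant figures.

D = CL × Css × τ / F = 12.00 × 18 × 6 / 0.91 = 1424 mg

1420 mg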